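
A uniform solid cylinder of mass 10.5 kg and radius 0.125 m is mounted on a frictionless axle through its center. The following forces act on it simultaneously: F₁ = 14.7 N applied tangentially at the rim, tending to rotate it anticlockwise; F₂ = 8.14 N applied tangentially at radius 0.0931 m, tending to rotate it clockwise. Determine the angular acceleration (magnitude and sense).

I = ½MR² = (1/2)(10.5)(0.125)² = 0.08203 kg·m².
Taking anticlockwise as positive: τ₁ = +(14.7)(0.125) = +1.837 N·m; τ₂ = −(8.14)(0.0931) = −0.7578 N·m.
Net torque τ = 1.080 N·m.
α = τ/I = 1.080/0.08203 = 13.16 rad/s².

α ≈ 13.2 rad/s², anticlockwise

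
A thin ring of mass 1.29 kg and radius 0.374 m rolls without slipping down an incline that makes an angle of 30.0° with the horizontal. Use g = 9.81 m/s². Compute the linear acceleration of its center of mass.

a ≈ 2.45 m/s²

Translation along the incline: Mg sinθ − f = Ma.
Rotation about the center: fR = Iα with I = MR². No-slip gives a = αR, so f = (I/R²)a = M a.
Substituting: Mg sinθ = (1 + 1.000)Ma, so a = g sinθ/(1 + 1.000) = (9.81) sin 30.0° / 2.000 = 2.452 m/s².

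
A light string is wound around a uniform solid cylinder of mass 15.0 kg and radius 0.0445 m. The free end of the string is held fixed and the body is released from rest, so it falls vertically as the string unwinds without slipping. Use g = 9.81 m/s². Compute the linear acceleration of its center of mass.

a ≈ 6.54 m/s²

Translation: Mg − T = Ma. Rotation about the center: TR = Iα with I = ½MR².
With a = αR: T = (I/R²)a = (1/2)M a, so Mg = (1 + 0.5000)Ma.
a = g/(1 + 0.5000) = 9.81/1.500 = 6.540 m/s².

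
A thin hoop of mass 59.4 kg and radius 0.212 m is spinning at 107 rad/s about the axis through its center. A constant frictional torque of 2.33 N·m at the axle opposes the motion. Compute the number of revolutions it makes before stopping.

≈ 1040 revolutions

I = MR² = (59.4)(0.212)² = 2.670 kg·m².
The net torque has magnitude 2.33 N·m, opposing ω.
|α| = τ/I = 2.330/2.670 = 0.8728 rad/s² (deceleration).
ω² = ω₀² − 2|α|θ with ω = 0 ⇒ θ = ω₀²/(2|α|) = 6559 rad = 1044 rev.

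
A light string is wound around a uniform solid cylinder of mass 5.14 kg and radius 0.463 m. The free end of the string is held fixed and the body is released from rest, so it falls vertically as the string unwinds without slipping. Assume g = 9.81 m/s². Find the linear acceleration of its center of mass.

Translation: Mg − T = Ma. Rotation about the center: TR = Iα with I = ½MR².
With a = αR: T = (I/R²)a = (1/2)M a, so Mg = (1 + 0.5000)Ma.
a = g/(1 + 0.5000) = 9.81/1.500 = 6.540 m/s².

a ≈ 6.54 m/s²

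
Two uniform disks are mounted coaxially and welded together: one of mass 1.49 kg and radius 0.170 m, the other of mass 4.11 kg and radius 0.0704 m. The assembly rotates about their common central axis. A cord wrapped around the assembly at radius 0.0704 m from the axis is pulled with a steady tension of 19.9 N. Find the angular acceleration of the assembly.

α ≈ 44.2 rad/s²

I = ½M₁R₁² + ½M₂R₂² = ½(1.49)(0.170)² + ½(4.11)(0.0704)² = 0.03172 kg·m².
τ = F r = (19.9)(0.0704) = 1.401 N·m.
α = τ/I = 1.401/0.03172 = 44.17 rad/s².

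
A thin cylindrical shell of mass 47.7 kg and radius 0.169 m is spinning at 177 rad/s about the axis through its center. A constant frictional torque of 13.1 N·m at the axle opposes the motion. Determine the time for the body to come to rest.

t ≈ 18.4 s

I = MR² = (47.7)(0.169)² = 1.362 kg·m².
The net torque has magnitude 13.1 N·m, opposing ω.
|α| = τ/I = 13.10/1.362 = 9.616 rad/s² (deceleration).
0 = ω₀ − |α|t ⇒ t = ω₀/|α| = 177/9.616 = 18.41 s.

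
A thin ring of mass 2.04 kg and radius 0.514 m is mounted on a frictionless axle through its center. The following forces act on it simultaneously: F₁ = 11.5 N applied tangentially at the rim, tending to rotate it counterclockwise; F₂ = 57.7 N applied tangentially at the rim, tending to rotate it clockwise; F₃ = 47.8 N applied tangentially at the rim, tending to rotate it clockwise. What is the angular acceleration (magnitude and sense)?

α ≈ 89.6 rad/s², clockwise

I = MR² = (2.04)(0.514)² = 0.5390 kg·m².
Taking counterclockwise as positive: τ₁ = +(11.5)(0.514) = +5.911 N·m; τ₂ = −(57.7)(0.514) = −29.66 N·m; τ₃ = −(47.8)(0.514) = −24.57 N·m.
Net torque τ = -48.32 N·m.
α = τ/I = -48.32/0.5390 = -89.65 rad/s².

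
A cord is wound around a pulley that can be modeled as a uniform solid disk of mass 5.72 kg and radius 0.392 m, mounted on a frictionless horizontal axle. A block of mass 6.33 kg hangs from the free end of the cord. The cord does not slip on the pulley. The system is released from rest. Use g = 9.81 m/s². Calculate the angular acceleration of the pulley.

α ≈ 17.2 rad/s²

I = ½MR² = (1/2)(5.72)(0.392)² = 0.4395 kg·m².
Block: mg − T = ma. Pulley: TR = Iα. No-slip: a = αR, so T = (I/R²)a = 2.860·a.
Then mg = (m + 2.860)a, so a = (6.33)(9.81)/(6.33 + 2.860) = 6.757 m/s².
α = a/R = 6.757/0.392 = 17.24 rad/s².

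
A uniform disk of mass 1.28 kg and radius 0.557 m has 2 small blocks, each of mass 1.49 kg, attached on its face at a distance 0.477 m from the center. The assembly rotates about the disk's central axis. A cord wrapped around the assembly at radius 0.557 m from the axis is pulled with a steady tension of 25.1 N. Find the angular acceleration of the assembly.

α ≈ 15.9 rad/s²

I_disk = ½MR² = ½(1.28)(0.557)² = 0.1986 kg·m².
I_blocks = 2·m·r² = 2(1.49)(0.477)² = 0.6780 kg·m².
Total I = 0.8766 kg·m².
τ = F r = (25.1)(0.557) = 13.98 N·m.
α = τ/I = 13.98/0.8766 = 15.95 rad/s².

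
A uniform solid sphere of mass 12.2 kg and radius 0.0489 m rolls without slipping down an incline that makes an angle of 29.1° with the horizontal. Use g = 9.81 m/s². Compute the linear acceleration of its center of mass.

Translation along the incline: Mg sinθ − f = Ma.
Rotation about the center: fR = Iα with I = (2/5)MR². No-slip gives a = αR, so f = (I/R²)a = (2/5)M a.
Substituting: Mg sinθ = (1 + 0.4000)Ma, so a = g sinθ/(1 + 0.4000) = (9.81) sin 29.1° / 1.400 = 3.408 m/s².

a ≈ 3.41 m/s²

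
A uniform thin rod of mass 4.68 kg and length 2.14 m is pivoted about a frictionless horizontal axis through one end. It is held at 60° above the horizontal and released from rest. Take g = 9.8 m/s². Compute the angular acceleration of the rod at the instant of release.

α ≈ 3.43 rad/s²

About the pivot, I = (1/3)ML² = (1/3)(4.68)(2.14)² = 7.144 kg·m².
The weight acts at the center, a distance L/2 = 1.070 m from the pivot; τ = Mg(L/2) cos 60° = 24.54 N·m.
α = τ/I = 24.54/7.144 = 3.435 rad/s².
(Equivalently α = (3g/(2L)) cos 60° = 3.435 rad/s².)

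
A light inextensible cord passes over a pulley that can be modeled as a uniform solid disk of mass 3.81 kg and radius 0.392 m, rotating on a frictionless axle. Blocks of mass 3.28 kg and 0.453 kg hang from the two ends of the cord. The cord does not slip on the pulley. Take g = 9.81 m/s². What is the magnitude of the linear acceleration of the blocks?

I = ½MR² = (1/2)(3.81)(0.392)² = 0.2927 kg·m².
Heavier block: m₁g − T₁ = m₁a. Lighter block: T₂ − m₂g = m₂a.
Pulley: (T₁ − T₂)R = Iα = I(a/R), so T₁ − T₂ = (I/R²)a = (1/2)M_p a = 1.905·a.
Adding the three: (m₁ − m₂)g = (m₁ + m₂ + 1.905)a, so a = (3.28 − 0.453)(9.81)/(3.28 + 0.453 + 1.905) = 4.919 m/s².

a ≈ 4.92 m/s²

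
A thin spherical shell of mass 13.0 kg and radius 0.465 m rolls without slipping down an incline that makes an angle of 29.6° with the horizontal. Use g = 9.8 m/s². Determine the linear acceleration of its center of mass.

Translation along the incline: Mg sinθ − f = Ma.
Rotation about the center: fR = Iα with I = (2/3)MR². No-slip gives a = αR, so f = (I/R²)a = (2/3)M a.
Substituting: Mg sinθ = (1 + 0.6667)Ma, so a = g sinθ/(1 + 0.6667) = (9.8) sin 29.6° / 1.667 = 2.904 m/s².

a ≈ 2.90 m/s²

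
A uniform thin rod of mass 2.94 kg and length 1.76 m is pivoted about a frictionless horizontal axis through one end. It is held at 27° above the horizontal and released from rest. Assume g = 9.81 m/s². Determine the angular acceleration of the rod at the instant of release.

About the pivot, I = (1/3)ML² = (1/3)(2.94)(1.76)² = 3.036 kg·m².
The weight acts at the center, a distance L/2 = 0.8800 m from the pivot; τ = Mg(L/2) cos 27° = 22.61 N·m.
α = τ/I = 22.61/3.036 = 7.450 rad/s².

α ≈ 7.45 rad/s²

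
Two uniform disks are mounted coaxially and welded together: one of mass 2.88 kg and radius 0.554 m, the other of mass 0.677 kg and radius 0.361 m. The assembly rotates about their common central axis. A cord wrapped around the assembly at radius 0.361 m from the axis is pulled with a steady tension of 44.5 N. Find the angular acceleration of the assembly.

I = ½M₁R₁² + ½M₂R₂² = ½(2.88)(0.554)² + ½(0.677)(0.361)² = 0.4861 kg·m².
τ = F r = (44.5)(0.361) = 16.06 N·m.
α = τ/I = 16.06/0.4861 = 33.05 rad/s².

α ≈ 33.0 rad/s²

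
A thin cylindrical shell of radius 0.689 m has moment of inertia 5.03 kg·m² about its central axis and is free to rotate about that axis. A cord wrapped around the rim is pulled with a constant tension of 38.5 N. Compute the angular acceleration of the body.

τ = F R = (38.5)(0.689) = 26.53 N·m.
From τ = Iα: α = 26.53/5.030 = 5.274 rad/s².

α ≈ 5.27 rad/s²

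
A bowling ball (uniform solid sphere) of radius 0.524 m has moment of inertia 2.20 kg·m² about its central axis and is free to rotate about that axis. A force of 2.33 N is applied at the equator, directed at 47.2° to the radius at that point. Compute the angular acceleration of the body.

α ≈ 0.407 rad/s²

Only the tangential component produces torque: τ = F R sinθ = (2.33)(0.524) sin 47.2° = 0.8958 N·m.
From τ = Iα: α = 0.8958/2.200 = 0.4072 rad/s².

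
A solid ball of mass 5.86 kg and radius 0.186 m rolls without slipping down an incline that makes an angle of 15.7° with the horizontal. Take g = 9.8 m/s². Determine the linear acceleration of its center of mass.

a ≈ 1.89 m/s²

Translation along the incline: Mg sinθ − f = Ma.
Rotation about the center: fR = Iα with I = (2/5)MR². No-slip gives a = αR, so f = (I/R²)a = (2/5)M a.
Substituting: Mg sinθ = (1 + 0.4000)Ma, so a = g sinθ/(1 + 0.4000) = (9.8) sin 15.7° / 1.400 = 1.894 m/s².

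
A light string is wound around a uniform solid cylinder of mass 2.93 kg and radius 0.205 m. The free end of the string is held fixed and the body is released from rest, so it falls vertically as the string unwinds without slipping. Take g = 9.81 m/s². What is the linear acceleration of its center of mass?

a ≈ 6.54 m/s²

Translation: Mg − T = Ma. Rotation about the center: TR = Iα with I = ½MR².
With a = αR: T = (I/R²)a = (1/2)M a, so Mg = (1 + 0.5000)Ma.
a = g/(1 + 0.5000) = 9.81/1.500 = 6.540 m/s².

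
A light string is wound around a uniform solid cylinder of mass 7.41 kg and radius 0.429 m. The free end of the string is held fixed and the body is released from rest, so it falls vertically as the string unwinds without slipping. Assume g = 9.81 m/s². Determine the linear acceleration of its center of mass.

a ≈ 6.54 m/s²

Translation: Mg − T = Ma. Rotation about the center: TR = Iα with I = ½MR².
With a = αR: T = (I/R²)a = (1/2)M a, so Mg = (1 + 0.5000)Ma.
a = g/(1 + 0.5000) = 9.81/1.500 = 6.540 m/s².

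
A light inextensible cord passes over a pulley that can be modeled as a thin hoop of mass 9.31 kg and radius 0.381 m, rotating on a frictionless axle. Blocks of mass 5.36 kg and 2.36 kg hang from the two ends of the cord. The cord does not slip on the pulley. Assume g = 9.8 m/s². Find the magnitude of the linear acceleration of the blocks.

I = MR² = (9.31)(0.381)² = 1.351 kg·m².
Heavier block: m₁g − T₁ = m₁a. Lighter block: T₂ − m₂g = m₂a.
Pulley: (T₁ − T₂)R = Iα = I(a/R), so T₁ − T₂ = (I/R²)a = 1·M_p a = 9.310·a.
Adding the three: (m₁ − m₂)g = (m₁ + m₂ + 9.310)a, so a = (5.36 − 2.36)(9.8)/(5.36 + 2.36 + 9.310) = 1.726 m/s².

a ≈ 1.73 m/s²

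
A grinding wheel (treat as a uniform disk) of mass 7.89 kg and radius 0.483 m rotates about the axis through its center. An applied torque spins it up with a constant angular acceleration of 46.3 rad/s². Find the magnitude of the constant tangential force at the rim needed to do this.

I = ½MR² = (1/2)(7.89)(0.483)² = 0.9203 kg·m².
The required torque is τ = Iα = (0.9203)(46.30) = 42.61 N·m.
A tangential force at the rim gives τ = FR, so F = τ/R = 42.61/0.483 = 88.22 N.

F ≈ 88.2 N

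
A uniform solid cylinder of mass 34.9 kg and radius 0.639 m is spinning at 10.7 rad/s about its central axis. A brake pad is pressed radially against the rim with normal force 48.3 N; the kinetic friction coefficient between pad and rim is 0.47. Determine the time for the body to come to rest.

t ≈ 5.26 s

I = ½MR² = (1/2)(34.9)(0.639)² = 7.125 kg·m².
Friction force f = μN = (0.47)(48.3) = 22.70 N at the rim; torque magnitude τ = fR = 14.51 N·m, opposing ω.
|α| = τ/I = 14.51/7.125 = 2.036 rad/s² (deceleration).
0 = ω₀ − |α|t ⇒ t = ω₀/|α| = 10.7/2.036 = 5.256 s.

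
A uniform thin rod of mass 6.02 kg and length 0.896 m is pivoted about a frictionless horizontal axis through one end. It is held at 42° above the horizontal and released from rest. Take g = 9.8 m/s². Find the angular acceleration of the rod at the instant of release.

α ≈ 12.2 rad/s²

About the pivot, I = (1/3)ML² = (1/3)(6.02)(0.896)² = 1.611 kg·m².
The weight acts at the center, a distance L/2 = 0.4480 m from the pivot; τ = Mg(L/2) cos 42° = 19.64 N·m.
α = τ/I = 19.64/1.611 = 12.19 rad/s².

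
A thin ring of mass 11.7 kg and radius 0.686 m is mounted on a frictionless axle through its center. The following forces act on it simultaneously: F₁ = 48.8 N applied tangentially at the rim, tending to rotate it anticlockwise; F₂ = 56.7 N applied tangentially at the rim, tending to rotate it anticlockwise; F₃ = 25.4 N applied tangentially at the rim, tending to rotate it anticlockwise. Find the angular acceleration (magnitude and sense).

I = MR² = (11.7)(0.686)² = 5.506 kg·m².
Taking anticlockwise as positive: τ₁ = +(48.8)(0.686) = +33.48 N·m; τ₂ = +(56.7)(0.686) = +38.90 N·m; τ₃ = +(25.4)(0.686) = +17.42 N·m.
Net torque τ = 89.80 N·m.
α = τ/I = 89.80/5.506 = 16.31 rad/s².

α ≈ 16.3 rad/s², anticlockwise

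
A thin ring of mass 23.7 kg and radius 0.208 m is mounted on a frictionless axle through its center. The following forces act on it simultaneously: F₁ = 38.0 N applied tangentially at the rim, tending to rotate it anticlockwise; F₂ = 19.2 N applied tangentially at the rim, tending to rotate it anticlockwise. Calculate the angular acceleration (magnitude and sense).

I = MR² = (23.7)(0.208)² = 1.025 kg·m².
Taking anticlockwise as positive: τ₁ = +(38.0)(0.208) = +7.904 N·m; τ₂ = +(19.2)(0.208) = +3.994 N·m.
Net torque τ = 11.90 N·m.
α = τ/I = 11.90/1.025 = 11.60 rad/s².

α ≈ 11.6 rad/s², anticlockwise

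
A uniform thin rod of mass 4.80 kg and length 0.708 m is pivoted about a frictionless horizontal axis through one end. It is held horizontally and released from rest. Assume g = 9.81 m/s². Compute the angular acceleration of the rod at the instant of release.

About the pivot, I = (1/3)ML² = (1/3)(4.80)(0.708)² = 0.8020 kg·m².
The weight acts at the center, a distance L/2 = 0.3540 m from the pivot; τ = Mg(L/2) = 16.67 N·m.
α = τ/I = 16.67/0.8020 = 20.78 rad/s².
(Equivalently α = (3g/(2L)) = 20.78 rad/s².)

α ≈ 20.8 rad/s²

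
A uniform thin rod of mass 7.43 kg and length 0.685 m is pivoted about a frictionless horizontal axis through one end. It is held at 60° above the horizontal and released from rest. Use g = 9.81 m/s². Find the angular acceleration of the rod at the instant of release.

About the pivot, I = (1/3)ML² = (1/3)(7.43)(0.685)² = 1.162 kg·m².
The weight acts at the center, a distance L/2 = 0.3425 m from the pivot; τ = Mg(L/2) cos 60° = 12.48 N·m.
α = τ/I = 12.48/1.162 = 10.74 rad/s².

α ≈ 10.7 rad/s²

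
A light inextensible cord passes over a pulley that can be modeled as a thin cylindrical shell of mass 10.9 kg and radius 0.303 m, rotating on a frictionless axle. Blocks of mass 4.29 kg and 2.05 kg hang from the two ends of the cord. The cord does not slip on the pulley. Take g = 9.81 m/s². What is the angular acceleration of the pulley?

α ≈ 4.21 rad/s²

I = MR² = (10.9)(0.303)² = 1.001 kg·m².
Heavier block: m₁g − T₁ = m₁a. Lighter block: T₂ − m₂g = m₂a.
Pulley: (T₁ − T₂)R = Iα = I(a/R), so T₁ − T₂ = (I/R²)a = 1·M_p a = 10.90·a.
Adding the three: (m₁ − m₂)g = (m₁ + m₂ + 10.90)a, so a = (4.29 − 2.05)(9.81)/(4.29 + 2.05 + 10.90) = 1.275 m/s².
α = a/R = 1.275/0.303 = 4.207 rad/s².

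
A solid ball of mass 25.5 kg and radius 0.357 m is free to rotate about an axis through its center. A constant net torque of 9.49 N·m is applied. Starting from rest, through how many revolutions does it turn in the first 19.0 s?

≈ 210 revolutions

I = (2/5)MR² = (2/5)(25.5)(0.357)² = 1.300 kg·m².
α = τ/I = 9.49/1.300 = 7.300 rad/s².
θ = ½αt² = ½(7.300)(19.0)² = 1318 rad.
Revolutions = θ/(2π) = 209.7.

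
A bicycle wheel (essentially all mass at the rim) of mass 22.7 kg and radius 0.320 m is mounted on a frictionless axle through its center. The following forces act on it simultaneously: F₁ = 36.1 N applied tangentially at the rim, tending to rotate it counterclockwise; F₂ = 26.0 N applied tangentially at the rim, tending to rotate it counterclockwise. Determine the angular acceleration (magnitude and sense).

α ≈ 8.55 rad/s², counterclockwise

I = MR² = (22.7)(0.320)² = 2.324 kg·m².
Taking counterclockwise as positive: τ₁ = +(36.1)(0.320) = +11.55 N·m; τ₂ = +(26.0)(0.320) = +8.320 N·m.
Net torque τ = 19.87 N·m.
α = τ/I = 19.87/2.324 = 8.549 rad/s².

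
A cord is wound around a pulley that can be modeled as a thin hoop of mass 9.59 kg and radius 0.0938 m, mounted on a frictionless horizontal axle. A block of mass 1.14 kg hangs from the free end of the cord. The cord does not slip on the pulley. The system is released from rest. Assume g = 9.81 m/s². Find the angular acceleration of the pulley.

I = MR² = (9.59)(0.0938)² = 0.08438 kg·m².
Block: mg − T = ma. Pulley: TR = Iα. No-slip: a = αR, so T = (I/R²)a = 9.590·a.
Then mg = (m + 9.590)a, so a = (1.14)(9.81)/(1.14 + 9.590) = 1.042 m/s².
α = a/R = 1.042/0.0938 = 11.11 rad/s².

α ≈ 11.1 rad/s²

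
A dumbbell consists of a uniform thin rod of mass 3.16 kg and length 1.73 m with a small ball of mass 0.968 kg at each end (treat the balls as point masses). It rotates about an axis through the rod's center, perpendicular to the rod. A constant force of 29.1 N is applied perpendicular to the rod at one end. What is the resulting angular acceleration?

I_rod = (1/12)ML² = (1/12)(3.16)(1.73)² = 0.7881 kg·m².
I_balls = 2·m·(L/2)² = 2(0.968)(0.8650)² = 1.449 kg·m².
Total I = 2.237 kg·m².
τ = F·(L/2) = (29.1)(0.865) = 25.17 N·m.
α = τ/I = 25.17/2.237 = 11.25 rad/s².

α ≈ 11.3 rad/s²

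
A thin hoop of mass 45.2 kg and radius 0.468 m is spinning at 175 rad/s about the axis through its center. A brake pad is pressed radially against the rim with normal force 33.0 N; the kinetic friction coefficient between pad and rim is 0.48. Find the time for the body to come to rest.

I = MR² = (45.2)(0.468)² = 9.900 kg·m².
Friction force f = μN = (0.48)(33.0) = 15.84 N at the rim; torque magnitude τ = fR = 7.413 N·m, opposing ω.
|α| = τ/I = 7.413/9.900 = 0.7488 rad/s² (deceleration).
0 = ω₀ − |α|t ⇒ t = ω₀/|α| = 175/0.7488 = 233.7 s.

t ≈ 234 s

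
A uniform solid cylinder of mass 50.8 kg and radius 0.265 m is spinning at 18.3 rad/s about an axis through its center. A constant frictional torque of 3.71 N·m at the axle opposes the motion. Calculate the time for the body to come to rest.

I = ½MR² = (1/2)(50.8)(0.265)² = 1.784 kg·m².
The net torque has magnitude 3.71 N·m, opposing ω.
|α| = τ/I = 3.710/1.784 = 2.080 rad/s² (deceleration).
0 = ω₀ − |α|t ⇒ t = ω₀/|α| = 18.3/2.080 = 8.798 s.

t ≈ 8.80 s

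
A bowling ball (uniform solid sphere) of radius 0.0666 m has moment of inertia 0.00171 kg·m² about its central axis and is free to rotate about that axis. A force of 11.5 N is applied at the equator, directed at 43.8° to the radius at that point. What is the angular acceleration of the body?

Only the tangential component produces torque: τ = F R sinθ = (11.5)(0.0666) sin 43.8° = 0.5301 N·m.
Newton's second law for rotation, τ = Iα, gives α = τ/I = 0.5301/0.001710 = 310.0 rad/s².

α ≈ 310 rad/s²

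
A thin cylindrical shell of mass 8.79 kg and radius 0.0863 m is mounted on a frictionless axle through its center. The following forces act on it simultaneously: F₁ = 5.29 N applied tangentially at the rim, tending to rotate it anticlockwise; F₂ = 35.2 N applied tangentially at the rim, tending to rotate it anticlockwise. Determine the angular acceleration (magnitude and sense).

I = MR² = (8.79)(0.0863)² = 0.06547 kg·m².
Taking anticlockwise as positive: τ₁ = +(5.29)(0.0863) = +0.4565 N·m; τ₂ = +(35.2)(0.0863) = +3.038 N·m.
Net torque τ = 3.494 N·m.
α = τ/I = 3.494/0.06547 = 53.38 rad/s².

α ≈ 53.4 rad/s², anticlockwise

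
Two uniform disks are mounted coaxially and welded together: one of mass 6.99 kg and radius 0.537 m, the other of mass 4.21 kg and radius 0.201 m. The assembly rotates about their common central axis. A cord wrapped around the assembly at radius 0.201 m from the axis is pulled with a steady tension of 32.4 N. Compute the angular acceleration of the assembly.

I = ½M₁R₁² + ½M₂R₂² = ½(6.99)(0.537)² + ½(4.21)(0.201)² = 1.093 kg·m².
τ = F r = (32.4)(0.201) = 6.512 N·m.
α = τ/I = 6.512/1.093 = 5.959 rad/s².

α ≈ 5.96 rad/s²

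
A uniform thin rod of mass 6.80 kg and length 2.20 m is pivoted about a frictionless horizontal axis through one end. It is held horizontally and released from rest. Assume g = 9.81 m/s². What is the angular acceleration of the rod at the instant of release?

About the pivot, I = (1/3)ML² = (1/3)(6.80)(2.20)² = 10.97 kg·m².
The weight acts at the center, a distance L/2 = 1.100 m from the pivot; τ = Mg(L/2) = 73.38 N·m.
α = τ/I = 73.38/10.97 = 6.689 rad/s².

α ≈ 6.69 rad/s²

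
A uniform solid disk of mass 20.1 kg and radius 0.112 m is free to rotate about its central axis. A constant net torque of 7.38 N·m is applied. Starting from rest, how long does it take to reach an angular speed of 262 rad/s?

t ≈ 4.48 s

I = ½MR² = (1/2)(20.1)(0.112)² = 0.1261 kg·m².
α = τ/I = 7.38/0.1261 = 58.54 rad/s².
ω = αt ⇒ t = ω/α = 262/58.54 = 4.476 s.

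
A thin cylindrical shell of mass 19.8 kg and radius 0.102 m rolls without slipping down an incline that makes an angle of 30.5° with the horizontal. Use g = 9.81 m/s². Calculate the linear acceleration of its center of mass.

a ≈ 2.49 m/s²

Translation along the incline: Mg sinθ − f = Ma.
Rotation about the center: fR = Iα with I = MR². No-slip gives a = αR, so f = (I/R²)a = M a.
Substituting: Mg sinθ = (1 + 1.000)Ma, so a = g sinθ/(1 + 1.000) = (9.81) sin 30.5° / 2.000 = 2.489 m/s².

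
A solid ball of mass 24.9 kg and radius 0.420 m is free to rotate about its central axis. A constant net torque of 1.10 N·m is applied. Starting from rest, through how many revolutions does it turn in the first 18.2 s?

I = (2/5)MR² = (2/5)(24.9)(0.420)² = 1.757 kg·m².
α = τ/I = 1.10/1.757 = 0.6261 rad/s².
θ = ½αt² = ½(0.6261)(18.2)² = 103.7 rad.
Revolutions = θ/(2π) = 16.50.

≈ 16.5 revolutions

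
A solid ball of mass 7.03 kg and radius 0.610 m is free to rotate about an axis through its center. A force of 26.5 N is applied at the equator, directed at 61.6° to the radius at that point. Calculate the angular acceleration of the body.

α ≈ 13.6 rad/s²

I = (2/5)MR² = (2/5)(7.03)(0.610)² = 1.046 kg·m².
Only the tangential component produces torque: τ = F R sinθ = (26.5)(0.610) sin 61.6° = 14.22 N·m.
Newton's second law for rotation, τ = Iα, gives α = τ/I = 14.22/1.046 = 13.59 rad/s².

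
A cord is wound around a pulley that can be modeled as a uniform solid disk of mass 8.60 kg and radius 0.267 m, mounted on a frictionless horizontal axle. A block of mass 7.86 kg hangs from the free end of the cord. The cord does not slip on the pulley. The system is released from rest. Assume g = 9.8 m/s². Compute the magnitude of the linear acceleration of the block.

a ≈ 6.33 m/s²

I = ½MR² = (1/2)(8.60)(0.267)² = 0.3065 kg·m².
Block: mg − T = ma. Pulley: TR = Iα. No-slip: a = αR, so T = (I/R²)a = 4.300·a.
Then mg = (m + 4.300)a, so a = (7.86)(9.8)/(7.86 + 4.300) = 6.335 m/s².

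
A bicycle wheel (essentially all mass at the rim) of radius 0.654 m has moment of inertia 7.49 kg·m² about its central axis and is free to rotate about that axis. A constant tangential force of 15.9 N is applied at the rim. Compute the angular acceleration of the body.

τ = F R = (15.9)(0.654) = 10.40 N·m.
From τ = Iα: α = 10.40/7.490 = 1.388 rad/s².

α ≈ 1.39 rad/s²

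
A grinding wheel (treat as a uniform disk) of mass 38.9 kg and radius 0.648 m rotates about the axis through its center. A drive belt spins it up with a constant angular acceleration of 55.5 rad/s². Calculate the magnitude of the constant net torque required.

I = ½MR² = (1/2)(38.9)(0.648)² = 8.167 kg·m².
τ = Iα = (8.167)(55.50) = 453.3 N·m.

τ ≈ 453 N·m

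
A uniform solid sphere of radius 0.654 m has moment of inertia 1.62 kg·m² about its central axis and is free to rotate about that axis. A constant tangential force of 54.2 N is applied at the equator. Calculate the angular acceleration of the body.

τ = F R = (54.2)(0.654) = 35.45 N·m.
From τ = Iα: α = 35.45/1.620 = 21.88 rad/s².

α ≈ 21.9 rad/s²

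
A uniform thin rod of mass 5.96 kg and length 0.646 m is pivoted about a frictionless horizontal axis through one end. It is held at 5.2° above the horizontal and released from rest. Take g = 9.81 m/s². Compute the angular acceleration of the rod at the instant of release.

α ≈ 22.7 rad/s²

About the pivot, I = (1/3)ML² = (1/3)(5.96)(0.646)² = 0.8291 kg·m².
The weight acts at the center, a distance L/2 = 0.3230 m from the pivot; τ = Mg(L/2) cos 5.2° = 18.81 N·m.
α = τ/I = 18.81/0.8291 = 22.68 rad/s².
(Equivalently α = (3g/(2L)) cos 5.2° = 22.68 rad/s².)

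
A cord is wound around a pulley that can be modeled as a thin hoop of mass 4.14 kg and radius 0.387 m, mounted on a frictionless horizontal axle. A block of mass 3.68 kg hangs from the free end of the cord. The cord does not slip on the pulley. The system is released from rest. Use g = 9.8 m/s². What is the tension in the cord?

T ≈ 19.1 N

I = MR² = (4.14)(0.387)² = 0.6200 kg·m².
Block: mg − T = ma. Pulley: TR = Iα. No-slip: a = αR, so T = (I/R²)a = 4.140·a.
Then mg = (m + 4.140)a, so a = (3.68)(9.8)/(3.68 + 4.140) = 4.612 m/s².
T = 4.140·a = 19.09 N.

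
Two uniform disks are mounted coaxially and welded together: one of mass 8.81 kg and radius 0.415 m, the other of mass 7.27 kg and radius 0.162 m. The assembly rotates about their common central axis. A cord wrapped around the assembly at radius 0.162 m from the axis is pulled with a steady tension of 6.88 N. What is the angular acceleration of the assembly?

I = ½M₁R₁² + ½M₂R₂² = ½(8.81)(0.415)² + ½(7.27)(0.162)² = 0.8540 kg·m².
τ = F r = (6.88)(0.162) = 1.115 N·m.
α = τ/I = 1.115/0.8540 = 1.305 rad/s².

α ≈ 1.31 rad/s²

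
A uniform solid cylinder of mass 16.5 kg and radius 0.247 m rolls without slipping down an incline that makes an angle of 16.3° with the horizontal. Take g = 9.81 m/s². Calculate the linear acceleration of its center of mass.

Translation along the incline: Mg sinθ − f = Ma.
Rotation about the center: fR = Iα with I = ½MR². No-slip gives a = αR, so f = (I/R²)a = (1/2)M a.
Substituting: Mg sinθ = (1 + 0.5000)Ma, so a = g sinθ/(1 + 0.5000) = (9.81) sin 16.3° / 1.500 = 1.836 m/s².

a ≈ 1.84 m/s²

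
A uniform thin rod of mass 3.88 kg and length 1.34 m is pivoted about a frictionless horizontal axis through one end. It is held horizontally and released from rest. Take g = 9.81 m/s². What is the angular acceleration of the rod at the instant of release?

About the pivot, I = (1/3)ML² = (1/3)(3.88)(1.34)² = 2.322 kg·m².
The weight acts at the center, a distance L/2 = 0.6700 m from the pivot; τ = Mg(L/2) = 25.50 N·m.
α = τ/I = 25.50/2.322 = 10.98 rad/s².

α ≈ 11.0 rad/s²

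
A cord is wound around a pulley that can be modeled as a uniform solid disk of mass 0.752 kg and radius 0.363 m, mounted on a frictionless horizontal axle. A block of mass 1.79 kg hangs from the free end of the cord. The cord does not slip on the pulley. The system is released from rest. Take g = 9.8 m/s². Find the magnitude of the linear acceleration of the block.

I = ½MR² = (1/2)(0.752)(0.363)² = 0.04955 kg·m².
Block: mg − T = ma. Pulley: TR = Iα. No-slip: a = αR, so T = (I/R²)a = 0.3760·a.
Then mg = (m + 0.3760)a, so a = (1.79)(9.8)/(1.79 + 0.3760) = 8.099 m/s².

a ≈ 8.10 m/s²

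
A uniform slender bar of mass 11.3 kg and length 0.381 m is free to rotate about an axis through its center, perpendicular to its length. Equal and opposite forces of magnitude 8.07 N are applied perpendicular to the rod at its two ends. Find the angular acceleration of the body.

I = (1/12)ML² = (1/12)(11.3)(0.381)² = 0.1367 kg·m².
The couple gives τ = F·(L/2) + F·(L/2) = F L = (8.07)(0.381) = 3.075 N·m.
Newton's second law for rotation, τ = Iα, gives α = τ/I = 3.075/0.1367 = 22.49 rad/s².

α ≈ 22.5 rad/s²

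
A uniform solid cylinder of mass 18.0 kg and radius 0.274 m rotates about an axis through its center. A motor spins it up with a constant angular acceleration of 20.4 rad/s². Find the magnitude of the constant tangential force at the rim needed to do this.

F ≈ 50.3 N

I = ½MR² = (1/2)(18.0)(0.274)² = 0.6757 kg·m².
The required torque is τ = Iα = (0.6757)(20.40) = 13.78 N·m.
A tangential force at the rim gives τ = FR, so F = τ/R = 13.78/0.274 = 50.31 N.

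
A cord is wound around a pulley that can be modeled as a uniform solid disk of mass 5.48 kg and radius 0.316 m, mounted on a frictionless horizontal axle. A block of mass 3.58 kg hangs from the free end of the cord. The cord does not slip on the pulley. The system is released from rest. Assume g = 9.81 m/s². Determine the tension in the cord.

I = ½MR² = (1/2)(5.48)(0.316)² = 0.2736 kg·m².
Block: mg − T = ma. Pulley: TR = Iα. No-slip: a = αR, so T = (I/R²)a = 2.740·a.
Then mg = (m + 2.740)a, so a = (3.58)(9.81)/(3.58 + 2.740) = 5.557 m/s².
T = 2.740·a = 15.23 N.

T ≈ 15.2 N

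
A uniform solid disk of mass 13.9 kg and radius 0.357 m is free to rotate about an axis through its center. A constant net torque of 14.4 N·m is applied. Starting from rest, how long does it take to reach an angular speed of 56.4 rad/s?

I = ½MR² = (1/2)(13.9)(0.357)² = 0.8858 kg·m².
α = τ/I = 14.4/0.8858 = 16.26 rad/s².
ω = αt ⇒ t = ω/α = 56.4/16.26 = 3.469 s.

t ≈ 3.47 s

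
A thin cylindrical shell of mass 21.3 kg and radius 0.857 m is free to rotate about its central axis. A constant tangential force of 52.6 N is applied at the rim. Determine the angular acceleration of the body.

α ≈ 2.88 rad/s²

I = MR² = (21.3)(0.857)² = 15.64 kg·m².
τ = F R = (52.6)(0.857) = 45.08 N·m.
From τ = Iα: α = 45.08/15.64 = 2.882 rad/s².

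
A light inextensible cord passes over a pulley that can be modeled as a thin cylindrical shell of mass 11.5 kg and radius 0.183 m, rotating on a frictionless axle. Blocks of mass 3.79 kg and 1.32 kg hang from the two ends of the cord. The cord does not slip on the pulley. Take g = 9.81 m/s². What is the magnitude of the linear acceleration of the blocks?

I = MR² = (11.5)(0.183)² = 0.3851 kg·m².
Heavier block: m₁g − T₁ = m₁a. Lighter block: T₂ − m₂g = m₂a.
Pulley: (T₁ − T₂)R = Iα = I(a/R), so T₁ − T₂ = (I/R²)a = 1·M_p a = 11.50·a.
Adding the three: (m₁ − m₂)g = (m₁ + m₂ + 11.50)a, so a = (3.79 − 1.32)(9.81)/(3.79 + 1.32 + 11.50) = 1.459 m/s².

a ≈ 1.46 m/s²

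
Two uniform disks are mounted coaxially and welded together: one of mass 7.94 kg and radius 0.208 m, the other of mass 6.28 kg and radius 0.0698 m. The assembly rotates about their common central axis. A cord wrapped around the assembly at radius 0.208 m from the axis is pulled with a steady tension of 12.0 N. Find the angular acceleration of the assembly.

I = ½M₁R₁² + ½M₂R₂² = ½(7.94)(0.208)² + ½(6.28)(0.0698)² = 0.1871 kg·m².
τ = F r = (12.0)(0.208) = 2.496 N·m.
α = τ/I = 2.496/0.1871 = 13.34 rad/s².

α ≈ 13.3 rad/s²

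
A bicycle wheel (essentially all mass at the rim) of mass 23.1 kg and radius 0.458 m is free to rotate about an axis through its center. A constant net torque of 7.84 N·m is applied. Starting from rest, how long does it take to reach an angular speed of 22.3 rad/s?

t ≈ 13.8 s

I = MR² = (23.1)(0.458)² = 4.846 kg·m².
α = τ/I = 7.84/4.846 = 1.618 rad/s².
ω = αt ⇒ t = ω/α = 22.3/1.618 = 13.78 s.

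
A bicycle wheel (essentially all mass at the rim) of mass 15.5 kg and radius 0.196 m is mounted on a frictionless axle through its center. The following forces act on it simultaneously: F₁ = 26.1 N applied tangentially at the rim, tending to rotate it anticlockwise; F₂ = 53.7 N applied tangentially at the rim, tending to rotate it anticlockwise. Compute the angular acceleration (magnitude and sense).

α ≈ 26.3 rad/s², anticlockwise

I = MR² = (15.5)(0.196)² = 0.5954 kg·m².
Taking anticlockwise as positive: τ₁ = +(26.1)(0.196) = +5.116 N·m; τ₂ = +(53.7)(0.196) = +10.53 N·m.
Net torque τ = 15.64 N·m.
α = τ/I = 15.64/0.5954 = 26.27 rad/s².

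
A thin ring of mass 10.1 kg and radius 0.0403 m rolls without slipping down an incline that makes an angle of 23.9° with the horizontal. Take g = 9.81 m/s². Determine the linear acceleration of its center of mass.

a ≈ 1.99 m/s²

Translation along the incline: Mg sinθ − f = Ma.
Rotation about the center: fR = Iα with I = MR². No-slip gives a = αR, so f = (I/R²)a = M a.
Substituting: Mg sinθ = (1 + 1.000)Ma, so a = g sinθ/(1 + 1.000) = (9.81) sin 23.9° / 2.000 = 1.987 m/s².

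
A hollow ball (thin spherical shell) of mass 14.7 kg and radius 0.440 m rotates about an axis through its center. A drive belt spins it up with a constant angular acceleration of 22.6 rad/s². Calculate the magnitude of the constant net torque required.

τ ≈ 42.9 N·m

I = (2/3)MR² = (2/3)(14.7)(0.440)² = 1.897 kg·m².
τ = Iα = (1.897)(22.60) = 42.88 N·m.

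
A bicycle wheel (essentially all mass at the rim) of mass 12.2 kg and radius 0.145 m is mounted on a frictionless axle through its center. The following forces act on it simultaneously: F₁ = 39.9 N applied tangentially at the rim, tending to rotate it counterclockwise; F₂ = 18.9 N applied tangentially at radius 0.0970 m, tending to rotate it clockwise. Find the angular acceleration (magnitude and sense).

I = MR² = (12.2)(0.145)² = 0.2565 kg·m².
Taking counterclockwise as positive: τ₁ = +(39.9)(0.145) = +5.785 N·m; τ₂ = −(18.9)(0.0970) = −1.833 N·m.
Net torque τ = 3.952 N·m.
α = τ/I = 3.952/0.2565 = 15.41 rad/s².

α ≈ 15.4 rad/s², counterclockwise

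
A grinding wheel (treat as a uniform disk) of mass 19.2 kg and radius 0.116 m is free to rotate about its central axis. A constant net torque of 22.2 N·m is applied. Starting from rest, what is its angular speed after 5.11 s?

ω ≈ 878 rad/s

I = ½MR² = (1/2)(19.2)(0.116)² = 0.1292 kg·m².
α = τ/I = 22.2/0.1292 = 171.9 rad/s².
ω = ω₀ + αt = 0 + (171.9)(5.11) = 878.2 rad/s.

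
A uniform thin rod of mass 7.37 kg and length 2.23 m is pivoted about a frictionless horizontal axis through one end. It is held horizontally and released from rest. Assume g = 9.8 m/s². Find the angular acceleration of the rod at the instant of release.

α ≈ 6.59 rad/s²

About the pivot, I = (1/3)ML² = (1/3)(7.37)(2.23)² = 12.22 kg·m².
The weight acts at the center, a distance L/2 = 1.115 m from the pivot; τ = Mg(L/2) = 80.53 N·m.
α = τ/I = 80.53/12.22 = 6.592 rad/s².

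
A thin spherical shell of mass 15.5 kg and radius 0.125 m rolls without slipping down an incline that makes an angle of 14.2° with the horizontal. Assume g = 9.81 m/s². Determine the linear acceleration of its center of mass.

Translation along the incline: Mg sinθ − f = Ma.
Rotation about the center: fR = Iα with I = (2/3)MR². No-slip gives a = αR, so f = (I/R²)a = (2/3)M a.
Substituting: Mg sinθ = (1 + 0.6667)Ma, so a = g sinθ/(1 + 0.6667) = (9.81) sin 14.2° / 1.667 = 1.444 m/s².

a ≈ 1.44 m/s²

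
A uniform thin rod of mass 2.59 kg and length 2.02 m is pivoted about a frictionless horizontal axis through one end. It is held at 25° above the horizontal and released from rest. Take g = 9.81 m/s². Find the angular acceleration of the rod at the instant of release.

About the pivot, I = (1/3)ML² = (1/3)(2.59)(2.02)² = 3.523 kg·m².
The weight acts at the center, a distance L/2 = 1.010 m from the pivot; τ = Mg(L/2) cos 25° = 23.26 N·m.
α = τ/I = 23.26/3.523 = 6.602 rad/s².

α ≈ 6.60 rad/s²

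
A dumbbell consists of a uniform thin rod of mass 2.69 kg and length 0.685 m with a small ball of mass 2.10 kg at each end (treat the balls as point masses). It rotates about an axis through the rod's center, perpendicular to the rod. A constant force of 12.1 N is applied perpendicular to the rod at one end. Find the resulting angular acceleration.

I_rod = (1/12)ML² = (1/12)(2.69)(0.685)² = 0.1052 kg·m².
I_balls = 2·m·(L/2)² = 2(2.10)(0.3425)² = 0.4927 kg·m².
Total I = 0.5979 kg·m².
τ = F·(L/2) = (12.1)(0.343) = 4.144 N·m.
α = τ/I = 4.144/0.5979 = 6.932 rad/s².

α ≈ 6.93 rad/s²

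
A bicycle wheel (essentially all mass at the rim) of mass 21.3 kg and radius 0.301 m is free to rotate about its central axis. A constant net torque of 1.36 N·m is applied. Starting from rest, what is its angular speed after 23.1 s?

ω ≈ 16.3 rad/s

I = MR² = (21.3)(0.301)² = 1.930 kg·m².
α = τ/I = 1.36/1.930 = 0.7047 rad/s².
ω = ω₀ + αt = 0 + (0.7047)(23.1) = 16.28 rad/s.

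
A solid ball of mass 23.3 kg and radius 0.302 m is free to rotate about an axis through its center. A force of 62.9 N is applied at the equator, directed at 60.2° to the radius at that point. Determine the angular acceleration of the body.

α ≈ 19.4 rad/s²

I = (2/5)MR² = (2/5)(23.3)(0.302)² = 0.8500 kg·m².
Only the tangential component produces torque: τ = F R sinθ = (62.9)(0.302) sin 60.2° = 16.48 N·m.
From τ = Iα: α = 16.48/0.8500 = 19.39 rad/s².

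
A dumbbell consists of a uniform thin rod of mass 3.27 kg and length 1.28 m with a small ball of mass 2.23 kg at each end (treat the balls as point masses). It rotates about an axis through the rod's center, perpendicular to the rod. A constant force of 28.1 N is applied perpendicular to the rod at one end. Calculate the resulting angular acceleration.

I_rod = (1/12)ML² = (1/12)(3.27)(1.28)² = 0.4465 kg·m².
I_balls = 2·m·(L/2)² = 2(2.23)(0.6400)² = 1.827 kg·m².
Total I = 2.273 kg·m².
τ = F·(L/2) = (28.1)(0.640) = 17.98 N·m.
α = τ/I = 17.98/2.273 = 7.911 rad/s².

α ≈ 7.91 rad/s²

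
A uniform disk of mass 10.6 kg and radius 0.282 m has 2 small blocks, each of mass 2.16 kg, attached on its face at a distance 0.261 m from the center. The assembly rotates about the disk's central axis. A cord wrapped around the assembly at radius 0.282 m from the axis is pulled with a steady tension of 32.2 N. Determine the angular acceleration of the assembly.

α ≈ 12.7 rad/s²

I_disk = ½MR² = ½(10.6)(0.282)² = 0.4215 kg·m².
I_blocks = 2·m·r² = 2(2.16)(0.261)² = 0.2943 kg·m².
Total I = 0.7158 kg·m².
τ = F r = (32.2)(0.282) = 9.080 N·m.
α = τ/I = 9.080/0.7158 = 12.69 rad/s².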